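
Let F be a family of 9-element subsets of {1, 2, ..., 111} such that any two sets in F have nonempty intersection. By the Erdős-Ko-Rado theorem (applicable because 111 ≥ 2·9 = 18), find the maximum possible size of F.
max |F| = C(110, 8) = 409705619895

The Erdős-Ko-Rado theorem states: for n ≥ 2k, an intersecting family of k-subsets of an n-element set has size at most C(n − 1, k − 1), with equality for 'star' families {A ⊆ [n] : |A| = k, i ∈ A} (fix an element i). For n = 111, k = 9: C(110, 8) = 409705619895.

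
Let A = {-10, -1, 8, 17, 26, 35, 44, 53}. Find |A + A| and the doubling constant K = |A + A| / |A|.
K = |A + A| / |A| = 15/8

Enumerate A + A = {a + b : a, b ∈ A}. With |A| = 8, there are |A|^2 = 64 ordered sum pairs; collecting distinct values, A + A = {-20, -11, -2, 7, 16, 25, 34, 43, 52, 61, 70, 79, 88, 97, 106}, so |A + A| = 15. Thus K = 15/8. Here |A + A| = 2|A| − 1 = 15, the minimum possible — so K = 15/8 is minimal, which holds iff A is an arithmetic progression.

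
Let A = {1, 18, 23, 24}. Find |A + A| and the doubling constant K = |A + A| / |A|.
K = |A + A| / |A| = 10/4 = 5/2

Enumerate A + A = {a + b : a, b ∈ A}. With |A| = 4, there are |A|^2 = 16 ordered sum pairs; collecting distinct values, A + A = {2, 19, 24, 25, 36, 41, 42, 46, 47, 48}, so |A + A| = 10. Thus K = 10/4 = 5/2. For comparison, the minimum possible |A + A| over all 4-element sets is 2·4 − 1 = 7 (so min K = 7/4), attained only by arithmetic progressions.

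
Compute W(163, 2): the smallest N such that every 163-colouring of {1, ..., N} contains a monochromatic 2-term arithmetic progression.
W(163, 2) = 163 + 1 = 164

A 2-term AP is any pair of integers, so a monochromatic 2-AP exists iff some colour is used at least twice. With 163 colours, the colouring i ↦ i on {1, ..., 163} uses each colour once, avoiding any monochromatic pair, so W(163, 2) > 163. For {1, ..., 164}, pigeonhole forces two integers of the same colour, which form a monochromatic 2-AP. Hence W(163, 2) = 164.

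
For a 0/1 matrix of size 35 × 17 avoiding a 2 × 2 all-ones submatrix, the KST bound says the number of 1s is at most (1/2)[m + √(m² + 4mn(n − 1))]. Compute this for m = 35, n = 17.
z(35, 17; 2, 2) ≤ (1/2)[35 + √(35² + 4·35·17·16)] = (1/2)[35 + √39305] = 116.6274

Kővári–Sós–Turán: let r_1, ..., r_35 be the row sums and z = Σ r_i the total number of 1s. Each pair of columns can share at most one row with both entries 1 (else a 2×2 all-ones block appears), so Σ_i C(r_i, 2) ≤ C(17, 2) = 136. By convexity Σ_i C(r_i, 2) ≥ 35·C(z/35, 2) = z(z − 35)/(2·35), giving z² − 35z − 35·17·16 ≤ 0 and hence z ≤ (1/2)[35 + √(1225 + 4·9520)] = (1/2)[35 + √39305] ≈ (1/2)(35 + 198.2549) = 116.6274.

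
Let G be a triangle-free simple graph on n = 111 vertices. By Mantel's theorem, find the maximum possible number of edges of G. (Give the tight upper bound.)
ex(111, K_3) = ⌊111^2/4⌋ = 3080

Mantel (1907): a triangle-free graph on n vertices has at most ⌊n^2/4⌋ edges, with equality for the complete bipartite graph K_{⌊n/2⌋, ⌈n/2⌉}. For n = 111: ⌊111^2/4⌋ = ⌊12321/4⌋ = 3080. The extremal graph is K_{55, 56}, which has 55·56 = 3080 edges.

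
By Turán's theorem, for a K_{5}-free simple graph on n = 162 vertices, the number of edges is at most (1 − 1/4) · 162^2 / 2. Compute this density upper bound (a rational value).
Turán density bound = (3/4) · 162^2/2 = 19683/2 ≈ 9841.5

Turán's theorem: ex(n, K_{r+1}) is achieved by the complete r-partite Turán graph T(n, r) with parts as balanced as possible, and is at most (1 − 1/r) · n^2/2. For r = 4, n = 162: the density bound is (3/4) · 26244/2 = 19683/2 ≈ 9841.5. The integer-valued extremum is e(T(162, 4)) = 9841, which is strictly less than the density bound 19683/2 since 4 ∤ 162 (the parts of T(162, 4) cannot all be equal).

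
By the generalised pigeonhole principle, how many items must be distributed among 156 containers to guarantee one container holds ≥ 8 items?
n = (8 − 1)·156 + 1 = 1093

By the generalised pigeonhole principle, to guarantee some box contains ≥ r objects we need more than (r − 1) · k objects total. Threshold: n = (r − 1) · k + 1. With r = 8 and k = 156: n = 7 · 156 + 1 = 1092 + 1 = 1093. For n = 1092 = 7 · 156, we can put exactly 7 objects in every box, avoiding 8 in any single one — so 1093 is tight.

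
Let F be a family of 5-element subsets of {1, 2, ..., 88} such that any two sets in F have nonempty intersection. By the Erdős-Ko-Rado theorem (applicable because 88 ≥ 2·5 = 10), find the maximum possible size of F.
max |F| = C(87, 4) = 2225895

The Erdős-Ko-Rado theorem states: for n ≥ 2k, an intersecting family of k-subsets of an n-element set has size at most C(n − 1, k − 1), with equality for 'star' families {A ⊆ [n] : |A| = k, i ∈ A} (fix an element i). For n = 88, k = 5: C(87, 4) = 2225895.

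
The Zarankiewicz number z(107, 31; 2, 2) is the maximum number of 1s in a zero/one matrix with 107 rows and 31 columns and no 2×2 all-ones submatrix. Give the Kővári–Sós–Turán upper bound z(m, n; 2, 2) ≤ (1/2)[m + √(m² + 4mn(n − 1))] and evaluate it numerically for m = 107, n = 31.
z(107, 31; 2, 2) ≤ (1/2)[107 + √(107² + 4·107·31·30)] = (1/2)[107 + √409489] = 373.4566

Kővári–Sós–Turán: let r_1, ..., r_107 be the row sums and z = Σ r_i the total number of 1s. Each pair of columns can share at most one row with both entries 1 (else a 2×2 all-ones block appears), so Σ_i C(r_i, 2) ≤ C(31, 2) = 465. By convexity Σ_i C(r_i, 2) ≥ 107·C(z/107, 2) = z(z − 107)/(2·107), giving z² − 107z − 107·31·30 ≤ 0 and hence z ≤ (1/2)[107 + √(11449 + 4·99510)] = (1/2)[107 + √409489] ≈ (1/2)(107 + 639.9133) = 373.4566.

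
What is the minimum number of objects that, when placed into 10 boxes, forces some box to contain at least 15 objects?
n = (15 − 1)·10 + 1 = 141

By the generalised pigeonhole principle, to guarantee some box contains ≥ r objects we need more than (r − 1) · k objects total. Threshold: n = (r − 1) · k + 1. With r = 15 and k = 10: n = 14 · 10 + 1 = 140 + 1 = 141. For n = 140 = 14 · 10, we can put exactly 14 objects in every box, avoiding 15 in any single one — so 141 is tight.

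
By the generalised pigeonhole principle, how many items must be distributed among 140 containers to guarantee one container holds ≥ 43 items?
n = (43 − 1)·140 + 1 = 5881

By the generalised pigeonhole principle, to guarantee some box contains ≥ r objects we need more than (r − 1) · k objects total. Threshold: n = (r − 1) · k + 1. With r = 43 and k = 140: n = 42 · 140 + 1 = 5880 + 1 = 5881. For n = 5880 = 42 · 140, we can put exactly 42 objects in every box, avoiding 43 in any single one — so 5881 is tight.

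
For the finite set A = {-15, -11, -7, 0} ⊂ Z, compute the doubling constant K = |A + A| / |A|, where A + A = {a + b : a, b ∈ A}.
K = |A + A| / |A| = 9/4

Enumerate A + A = {a + b : a, b ∈ A}. With |A| = 4, there are |A|^2 = 16 ordered sum pairs; collecting distinct values, A + A = {-30, -26, -22, -18, -15, -14, -11, -7, 0}, so |A + A| = 9. Thus K = 9/4. For comparison, the minimum possible |A + A| over all 4-element sets is 2·4 − 1 = 7 (so min K = 7/4), attained only by arithmetic progressions.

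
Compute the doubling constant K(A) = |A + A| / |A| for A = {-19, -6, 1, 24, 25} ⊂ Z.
K = |A + A| / |A| = 15/5 = 3

Enumerate A + A = {a + b : a, b ∈ A}. With |A| = 5, there are |A|^2 = 25 ordered sum pairs; collecting distinct values, A + A = {-38, -25, -18, -12, -5, 2, 5, 6, 18, 19, 25, 26, 48, 49, 50}, so |A + A| = 15. Thus K = 15/5 = 3. For comparison, the minimum possible |A + A| over all 5-element sets is 2·5 − 1 = 9 (so min K = 9/5), attained only by arithmetic progressions.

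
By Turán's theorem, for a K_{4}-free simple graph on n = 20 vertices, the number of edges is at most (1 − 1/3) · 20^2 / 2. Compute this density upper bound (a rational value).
Turán density bound = (2/3) · 20^2/2 = 400/3 ≈ 133.3333

Turán's theorem: ex(n, K_{r+1}) is achieved by the complete r-partite Turán graph T(n, r) with parts as balanced as possible, and is at most (1 − 1/r) · n^2/2. For r = 3, n = 20: the density bound is (2/3) · 400/2 = 400/3 ≈ 133.3333. The integer-valued extremum is e(T(20, 3)) = 133, which is strictly less than the density bound 400/3 since 3 ∤ 20 (the parts of T(20, 3) cannot all be equal).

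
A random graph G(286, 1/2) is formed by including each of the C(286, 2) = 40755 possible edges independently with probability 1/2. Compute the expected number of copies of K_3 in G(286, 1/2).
E[# K_3] = C(286, 3) · (1/2)^C(3, 2) = 3858140 / 2^3 = 964535/2 = 482267.5

For each 3-subset S of vertices (there are C(286, 3) = 3858140 such S), let X_S = 1 if S induces a K_3 (all C(3, 2) = 3 edges present). Then P(X_S = 1) = (1/2)^3 = 1/8. By linearity of expectation, E[# K_3] = C(286, 3) · (1/2)^3 = 3858140 / 8 = 964535/2 = 482267.5.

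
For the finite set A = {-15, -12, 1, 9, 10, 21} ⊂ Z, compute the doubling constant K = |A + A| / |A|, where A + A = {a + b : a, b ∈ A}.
K = |A + A| / |A| = 21/6 = 7/2

Enumerate A + A = {a + b : a, b ∈ A}. With |A| = 6, there are |A|^2 = 36 ordered sum pairs; collecting distinct values, A + A = {-30, -27, -24, -14, -11, -6, -5, -3, -2, 2, 6, 9, 10, 11, 18, 19, 20, 22, 30, 31, 42}, so |A + A| = 21. Thus K = 21/6 = 7/2. For comparison, the minimum possible |A + A| over all 6-element sets is 2·6 − 1 = 11 (so min K = 11/6), attained only by arithmetic progressions.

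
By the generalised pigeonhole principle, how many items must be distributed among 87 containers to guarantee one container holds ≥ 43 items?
n = (43 − 1)·87 + 1 = 3655

By the generalised pigeonhole principle, to guarantee some box contains ≥ r objects we need more than (r − 1) · k objects total. Threshold: n = (r − 1) · k + 1. With r = 43 and k = 87: n = 42 · 87 + 1 = 3654 + 1 = 3655. For n = 3654 = 42 · 87, we can put exactly 42 objects in every box, avoiding 43 in any single one — so 3655 is tight.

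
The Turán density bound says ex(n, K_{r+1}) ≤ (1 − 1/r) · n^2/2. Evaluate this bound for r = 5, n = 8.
Turán density bound = (4/5) · 8^2/2 = 128/5 ≈ 25.6

Turán's theorem: ex(n, K_{r+1}) is achieved by the complete r-partite Turán graph T(n, r) with parts as balanced as possible, and is at most (1 − 1/r) · n^2/2. For r = 5, n = 8: the density bound is (4/5) · 64/2 = 128/5 ≈ 25.6. The integer-valued extremum is e(T(8, 5)) = 25, which is strictly less than the density bound 128/5 since 5 ∤ 8 (the parts of T(8, 5) cannot all be equal).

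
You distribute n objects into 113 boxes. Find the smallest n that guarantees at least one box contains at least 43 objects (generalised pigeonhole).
n = (43 − 1)·113 + 1 = 4747

By the generalised pigeonhole principle, to guarantee some box contains ≥ r objects we need more than (r − 1) · k objects total. Threshold: n = (r − 1) · k + 1. With r = 43 and k = 113: n = 42 · 113 + 1 = 4746 + 1 = 4747. For n = 4746 = 42 · 113, we can put exactly 42 objects in every box, avoiding 43 in any single one — so 4747 is tight.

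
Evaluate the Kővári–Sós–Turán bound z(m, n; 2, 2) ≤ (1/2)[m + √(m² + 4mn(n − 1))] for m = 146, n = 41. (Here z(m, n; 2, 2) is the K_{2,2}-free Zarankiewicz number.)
z(146, 41; 2, 2) ≤ (1/2)[146 + √(146² + 4·146·41·40)] = (1/2)[146 + √979076] = 567.7413

Kővári–Sós–Turán: let r_1, ..., r_146 be the row sums and z = Σ r_i the total number of 1s. Each pair of columns can share at most one row with both entries 1 (else a 2×2 all-ones block appears), so Σ_i C(r_i, 2) ≤ C(41, 2) = 820. By convexity Σ_i C(r_i, 2) ≥ 146·C(z/146, 2) = z(z − 146)/(2·146), giving z² − 146z − 146·41·40 ≤ 0 and hence z ≤ (1/2)[146 + √(21316 + 4·239440)] = (1/2)[146 + √979076] ≈ (1/2)(146 + 989.4827) = 567.7413.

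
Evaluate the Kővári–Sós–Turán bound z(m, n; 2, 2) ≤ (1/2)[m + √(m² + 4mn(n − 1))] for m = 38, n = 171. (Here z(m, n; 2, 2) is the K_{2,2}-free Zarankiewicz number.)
z(38, 171; 2, 2) ≤ (1/2)[38 + √(38² + 4·38·171·170)] = (1/2)[38 + √4420084] = 1070.1998

Kővári–Sós–Turán: let r_1, ..., r_38 be the row sums and z = Σ r_i the total number of 1s. Each pair of columns can share at most one row with both entries 1 (else a 2×2 all-ones block appears), so Σ_i C(r_i, 2) ≤ C(171, 2) = 14535. By convexity Σ_i C(r_i, 2) ≥ 38·C(z/38, 2) = z(z − 38)/(2·38), giving z² − 38z − 38·171·170 ≤ 0 and hence z ≤ (1/2)[38 + √(1444 + 4·1104660)] = (1/2)[38 + √4420084] ≈ (1/2)(38 + 2102.3996) = 1070.1998.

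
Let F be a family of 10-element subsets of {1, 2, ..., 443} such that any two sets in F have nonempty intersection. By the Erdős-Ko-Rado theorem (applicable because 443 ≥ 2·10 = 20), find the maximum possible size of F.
max |F| = C(442, 9) = 1634692408916877310

The Erdős-Ko-Rado theorem states: for n ≥ 2k, an intersecting family of k-subsets of an n-element set has size at most C(n − 1, k − 1), with equality for 'star' families {A ⊆ [n] : |A| = k, i ∈ A} (fix an element i). For n = 443, k = 10: C(442, 9) = 1634692408916877310.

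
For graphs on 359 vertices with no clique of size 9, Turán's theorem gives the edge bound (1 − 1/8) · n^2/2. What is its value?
Turán density bound = (7/8) · 359^2/2 = 902167/16 ≈ 56385.4375

Turán's theorem: ex(n, K_{r+1}) is achieved by the complete r-partite Turán graph T(n, r) with parts as balanced as possible, and is at most (1 − 1/r) · n^2/2. For r = 8, n = 359: the density bound is (7/8) · 128881/2 = 902167/16 ≈ 56385.4375. The integer-valued extremum is e(T(359, 8)) = 56385, which is strictly less than the density bound 902167/16 since 8 ∤ 359 (the parts of T(359, 8) cannot all be equal).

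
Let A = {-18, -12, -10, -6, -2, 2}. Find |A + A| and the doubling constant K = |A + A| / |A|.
K = |A + A| / |A| = 15/6 = 5/2

Enumerate A + A = {a + b : a, b ∈ A}. With |A| = 6, there are |A|^2 = 36 ordered sum pairs; collecting distinct values, A + A = {-36, -30, -28, -24, -22, -20, -18, -16, -14, -12, -10, -8, -4, 0, 4}, so |A + A| = 15. Thus K = 15/6 = 5/2. For comparison, the minimum possible |A + A| over all 6-element sets is 2·6 − 1 = 11 (so min K = 11/6), attained only by arithmetic progressions.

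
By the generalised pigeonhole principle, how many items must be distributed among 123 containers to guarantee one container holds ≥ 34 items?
n = (34 − 1)·123 + 1 = 4060

By the generalised pigeonhole principle, to guarantee some box contains ≥ r objects we need more than (r − 1) · k objects total. Threshold: n = (r − 1) · k + 1. With r = 34 and k = 123: n = 33 · 123 + 1 = 4059 + 1 = 4060. For n = 4059 = 33 · 123, we can put exactly 33 objects in every box, avoiding 34 in any single one — so 4060 is tight.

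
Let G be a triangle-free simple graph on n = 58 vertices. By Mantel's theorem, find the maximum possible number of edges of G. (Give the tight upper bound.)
ex(58, K_3) = ⌊58^2/4⌋ = 841

Mantel (1907): a triangle-free graph on n vertices has at most ⌊n^2/4⌋ edges, with equality for the complete bipartite graph K_{⌊n/2⌋, ⌈n/2⌉}. For n = 58: ⌊58^2/4⌋ = ⌊3364/4⌋ = 841. The extremal graph is K_{29, 29}, which has 29·29 = 841 edges.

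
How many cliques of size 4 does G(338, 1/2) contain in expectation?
E[# K_4] = C(338, 4) · (1/2)^C(4, 2) = 534219140 / 2^6 = 133554785/16 = 8347174.0625

For each 4-subset S of vertices (there are C(338, 4) = 534219140 such S), let X_S = 1 if S induces a K_4 (all C(4, 2) = 6 edges present). Then P(X_S = 1) = (1/2)^6 = 1/64. By linearity of expectation, E[# K_4] = C(338, 4) · (1/2)^6 = 534219140 / 64 = 133554785/16 = 8347174.0625.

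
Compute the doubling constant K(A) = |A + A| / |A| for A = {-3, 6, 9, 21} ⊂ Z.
K = |A + A| / |A| = 9/4

Enumerate A + A = {a + b : a, b ∈ A}. With |A| = 4, there are |A|^2 = 16 ordered sum pairs; collecting distinct values, A + A = {-6, 3, 6, 12, 15, 18, 27, 30, 42}, so |A + A| = 9. Thus K = 9/4. For comparison, the minimum possible |A + A| over all 4-element sets is 2·4 − 1 = 7 (so min K = 7/4), attained only by arithmetic progressions.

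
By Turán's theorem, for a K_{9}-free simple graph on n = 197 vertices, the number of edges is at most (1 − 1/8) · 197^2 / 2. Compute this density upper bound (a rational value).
Turán density bound = (7/8) · 197^2/2 = 271663/16 ≈ 16978.9375

Turán's theorem: ex(n, K_{r+1}) is achieved by the complete r-partite Turán graph T(n, r) with parts as balanced as possible, and is at most (1 − 1/r) · n^2/2. For r = 8, n = 197: the density bound is (7/8) · 38809/2 = 271663/16 ≈ 16978.9375. The integer-valued extremum is e(T(197, 8)) = 16978, which is strictly less than the density bound 271663/16 since 8 ∤ 197 (the parts of T(197, 8) cannot all be equal).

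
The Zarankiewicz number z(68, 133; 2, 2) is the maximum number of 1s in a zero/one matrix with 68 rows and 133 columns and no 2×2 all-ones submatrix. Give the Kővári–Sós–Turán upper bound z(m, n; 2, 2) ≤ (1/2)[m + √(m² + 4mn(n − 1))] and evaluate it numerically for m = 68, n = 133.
z(68, 133; 2, 2) ≤ (1/2)[68 + √(68² + 4·68·133·132)] = (1/2)[68 + √4779856] = 1127.1441

Kővári–Sós–Turán: let r_1, ..., r_68 be the row sums and z = Σ r_i the total number of 1s. Each pair of columns can share at most one row with both entries 1 (else a 2×2 all-ones block appears), so Σ_i C(r_i, 2) ≤ C(133, 2) = 8778. By convexity Σ_i C(r_i, 2) ≥ 68·C(z/68, 2) = z(z − 68)/(2·68), giving z² − 68z − 68·133·132 ≤ 0 and hence z ≤ (1/2)[68 + √(4624 + 4·1193808)] = (1/2)[68 + √4779856] ≈ (1/2)(68 + 2186.2882) = 1127.1441.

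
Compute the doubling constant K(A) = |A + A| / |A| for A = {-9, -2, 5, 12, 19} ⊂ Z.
K = |A + A| / |A| = 9/5

Enumerate A + A = {a + b : a, b ∈ A}. With |A| = 5, there are |A|^2 = 25 ordered sum pairs; collecting distinct values, A + A = {-18, -11, -4, 3, 10, 17, 24, 31, 38}, so |A + A| = 9. Thus K = 9/5. Here |A + A| = 2|A| − 1 = 9, the minimum possible — so K = 9/5 is minimal, which holds iff A is an arithmetic progression.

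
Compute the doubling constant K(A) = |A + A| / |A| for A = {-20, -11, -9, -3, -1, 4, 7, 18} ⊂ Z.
K = |A + A| / |A| = 32/8 = 4

Enumerate A + A = {a + b : a, b ∈ A}. With |A| = 8, there are |A|^2 = 64 ordered sum pairs; collecting distinct values, A + A = {-40, -31, -29, -23, -22, -21, -20, -18, -16, -14, -13, -12, -10, -7, -6, -5, -4, -2, 1, 3, 4, 6, 7, 8, 9, 11, 14, 15, 17, 22, 25, 36}, so |A + A| = 32. Thus K = 32/8 = 4. For comparison, the minimum possible |A + A| over all 8-element sets is 2·8 − 1 = 15 (so min K = 15/8), attained only by arithmetic progressions.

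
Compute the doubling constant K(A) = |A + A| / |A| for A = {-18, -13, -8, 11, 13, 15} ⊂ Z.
K = |A + A| / |A| = 19/6

Enumerate A + A = {a + b : a, b ∈ A}. With |A| = 6, there are |A|^2 = 36 ordered sum pairs; collecting distinct values, A + A = {-36, -31, -26, -21, -16, -7, -5, -3, -2, 0, 2, 3, 5, 7, 22, 24, 26, 28, 30}, so |A + A| = 19. Thus K = 19/6. For comparison, the minimum possible |A + A| over all 6-element sets is 2·6 − 1 = 11 (so min K = 11/6), attained only by arithmetic progressions.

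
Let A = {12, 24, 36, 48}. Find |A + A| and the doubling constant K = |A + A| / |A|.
K = |A + A| / |A| = 7/4

Enumerate A + A = {a + b : a, b ∈ A}. With |A| = 4, there are |A|^2 = 16 ordered sum pairs; collecting distinct values, A + A = {24, 36, 48, 60, 72, 84, 96}, so |A + A| = 7. Thus K = 7/4. Here |A + A| = 2|A| − 1 = 7, the minimum possible — so K = 7/4 is minimal, which holds iff A is an arithmetic progression.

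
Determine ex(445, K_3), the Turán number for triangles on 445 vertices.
ex(445, K_3) = ⌊445^2/4⌋ = 49506

Mantel (1907): a triangle-free graph on n vertices has at most ⌊n^2/4⌋ edges, with equality for the complete bipartite graph K_{⌊n/2⌋, ⌈n/2⌉}. For n = 445: ⌊445^2/4⌋ = ⌊198025/4⌋ = 49506. The extremal graph is K_{222, 223}, which has 222·223 = 49506 edges.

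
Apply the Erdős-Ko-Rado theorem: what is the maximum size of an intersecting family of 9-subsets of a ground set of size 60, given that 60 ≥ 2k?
max |F| = C(59, 8) = 2217471399

Erdős-Ko-Rado (1961): when n ≥ 2k, max |F| = C(n−1, k−1). The bound is attained by the star {A : i ∈ A} for any fixed i ∈ [n]. Here C(60−1, 9−1) = C(59, 8) = 2217471399.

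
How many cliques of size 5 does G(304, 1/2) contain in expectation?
E[# K_5] = C(304, 5) · (1/2)^C(5, 2) = 20932912560 / 2^10 = 1308307035/64 = 20442297.421875

For each 5-subset S of vertices (there are C(304, 5) = 20932912560 such S), let X_S = 1 if S induces a K_5 (all C(5, 2) = 10 edges present). Then P(X_S = 1) = (1/2)^10 = 1/1024. By linearity of expectation, E[# K_5] = C(304, 5) · (1/2)^10 = 20932912560 / 1024 = 1308307035/64 = 20442297.421875.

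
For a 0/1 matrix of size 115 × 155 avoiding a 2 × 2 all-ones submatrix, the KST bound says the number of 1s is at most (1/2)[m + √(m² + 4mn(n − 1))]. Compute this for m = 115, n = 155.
z(115, 155; 2, 2) ≤ (1/2)[115 + √(115² + 4·115·155·154)] = (1/2)[115 + √10993425] = 1715.3167

Kővári–Sós–Turán: let r_1, ..., r_115 be the row sums and z = Σ r_i the total number of 1s. Each pair of columns can share at most one row with both entries 1 (else a 2×2 all-ones block appears), so Σ_i C(r_i, 2) ≤ C(155, 2) = 11935. By convexity Σ_i C(r_i, 2) ≥ 115·C(z/115, 2) = z(z − 115)/(2·115), giving z² − 115z − 115·155·154 ≤ 0 and hence z ≤ (1/2)[115 + √(13225 + 4·2745050)] = (1/2)[115 + √10993425] ≈ (1/2)(115 + 3315.6334) = 1715.3167.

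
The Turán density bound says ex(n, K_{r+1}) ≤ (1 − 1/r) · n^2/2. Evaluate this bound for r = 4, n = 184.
Turán density bound = (3/4) · 184^2/2 = 12696

Turán's theorem: ex(n, K_{r+1}) is achieved by the complete r-partite Turán graph T(n, r) with parts as balanced as possible, and is at most (1 − 1/r) · n^2/2. For r = 4, n = 184: the density bound is (3/4) · 33856/2 = 12696. Since 4 ∣ 184, the Turán graph T(184, 4) has parts of equal size 46, and its edge count e(T(184, 4)) = 12696 attains the density bound exactly.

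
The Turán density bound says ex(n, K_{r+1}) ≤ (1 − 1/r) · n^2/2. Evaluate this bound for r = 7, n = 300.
Turán density bound = (6/7) · 300^2/2 = 270000/7 ≈ 38571.4286

Turán's theorem: ex(n, K_{r+1}) is achieved by the complete r-partite Turán graph T(n, r) with parts as balanced as possible, and is at most (1 − 1/r) · n^2/2. For r = 7, n = 300: the density bound is (6/7) · 90000/2 = 270000/7 ≈ 38571.4286. The integer-valued extremum is e(T(300, 7)) = 38571, which is strictly less than the density bound 270000/7 since 7 ∤ 300 (the parts of T(300, 7) cannot all be equal).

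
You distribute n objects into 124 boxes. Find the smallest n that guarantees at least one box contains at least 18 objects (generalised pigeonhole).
n = (18 − 1)·124 + 1 = 2109

By the generalised pigeonhole principle, to guarantee some box contains ≥ r objects we need more than (r − 1) · k objects total. Threshold: n = (r − 1) · k + 1. With r = 18 and k = 124: n = 17 · 124 + 1 = 2108 + 1 = 2109. For n = 2108 = 17 · 124, we can put exactly 17 objects in every box, avoiding 18 in any single one — so 2109 is tight.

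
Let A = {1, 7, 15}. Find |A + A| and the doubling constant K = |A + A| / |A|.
K = |A + A| / |A| = 6/3 = 2

Enumerate A + A = {a + b : a, b ∈ A}. With |A| = 3, there are |A|^2 = 9 ordered sum pairs; collecting distinct values, A + A = {2, 8, 14, 16, 22, 30}, so |A + A| = 6. Thus K = 6/3 = 2. For comparison, the minimum possible |A + A| over all 3-element sets is 2·3 − 1 = 5 (so min K = 5/3), attained only by arithmetic progressions.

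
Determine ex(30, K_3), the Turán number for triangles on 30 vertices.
ex(30, K_3) = ⌊30^2/4⌋ = 225

Mantel (1907): a triangle-free graph on n vertices has at most ⌊n^2/4⌋ edges, with equality for the complete bipartite graph K_{⌊n/2⌋, ⌈n/2⌉}. For n = 30: ⌊30^2/4⌋ = ⌊900/4⌋ = 225. The extremal graph is K_{15, 15}, which has 15·15 = 225 edges.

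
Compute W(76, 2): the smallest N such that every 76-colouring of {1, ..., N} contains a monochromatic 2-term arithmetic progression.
W(76, 2) = 76 + 1 = 77

A 2-term AP is any pair of integers, so a monochromatic 2-AP exists iff some colour is used at least twice. With 76 colours, the colouring i ↦ i on {1, ..., 76} uses each colour once, avoiding any monochromatic pair, so W(76, 2) > 76. For {1, ..., 77}, pigeonhole forces two integers of the same colour, which form a monochromatic 2-AP. Hence W(76, 2) = 77.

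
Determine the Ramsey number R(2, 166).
R(2, 166) = 166

R(2, k) = k for all k ≥ 2: in a 2-colouring of K_k, either some edge is red (a red K_2) or all edges are blue (a blue K_k). And K_{165} coloured all-blue has no blue K_166, so R(2, 166) > 165. Hence R(2, 166) = 166.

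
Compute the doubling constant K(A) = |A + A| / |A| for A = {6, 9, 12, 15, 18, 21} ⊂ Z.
K = |A + A| / |A| = 11/6

Enumerate A + A = {a + b : a, b ∈ A}. With |A| = 6, there are |A|^2 = 36 ordered sum pairs; collecting distinct values, A + A = {12, 15, 18, 21, 24, 27, 30, 33, 36, 39, 42}, so |A + A| = 11. Thus K = 11/6. Here |A + A| = 2|A| − 1 = 11, the minimum possible — so K = 11/6 is minimal, which holds iff A is an arithmetic progression.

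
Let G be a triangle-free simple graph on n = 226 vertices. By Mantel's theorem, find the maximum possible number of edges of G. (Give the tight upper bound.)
ex(226, K_3) = ⌊226^2/4⌋ = 12769

Mantel (1907): a triangle-free graph on n vertices has at most ⌊n^2/4⌋ edges, with equality for the complete bipartite graph K_{⌊n/2⌋, ⌈n/2⌉}. For n = 226: ⌊226^2/4⌋ = ⌊51076/4⌋ = 12769. The extremal graph is K_{113, 113}, which has 113·113 = 12769 edges.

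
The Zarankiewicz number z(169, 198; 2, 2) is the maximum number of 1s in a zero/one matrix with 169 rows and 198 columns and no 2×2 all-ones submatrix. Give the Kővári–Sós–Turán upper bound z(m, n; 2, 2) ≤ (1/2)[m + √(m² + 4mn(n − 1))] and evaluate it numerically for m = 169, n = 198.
z(169, 198; 2, 2) ≤ (1/2)[169 + √(169² + 4·169·198·197)] = (1/2)[169 + √26396617] = 2653.3819

Kővári–Sós–Turán: let r_1, ..., r_169 be the row sums and z = Σ r_i the total number of 1s. Each pair of columns can share at most one row with both entries 1 (else a 2×2 all-ones block appears), so Σ_i C(r_i, 2) ≤ C(198, 2) = 19503. By convexity Σ_i C(r_i, 2) ≥ 169·C(z/169, 2) = z(z − 169)/(2·169), giving z² − 169z − 169·198·197 ≤ 0 and hence z ≤ (1/2)[169 + √(28561 + 4·6592014)] = (1/2)[169 + √26396617] ≈ (1/2)(169 + 5137.7638) = 2653.3819.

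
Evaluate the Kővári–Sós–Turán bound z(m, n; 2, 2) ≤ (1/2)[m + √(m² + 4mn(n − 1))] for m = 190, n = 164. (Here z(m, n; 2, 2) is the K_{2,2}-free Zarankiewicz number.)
z(190, 164; 2, 2) ≤ (1/2)[190 + √(190² + 4·190·164·163)] = (1/2)[190 + √20352420] = 2350.6828

Kővári–Sós–Turán: let r_1, ..., r_190 be the row sums and z = Σ r_i the total number of 1s. Each pair of columns can share at most one row with both entries 1 (else a 2×2 all-ones block appears), so Σ_i C(r_i, 2) ≤ C(164, 2) = 13366. By convexity Σ_i C(r_i, 2) ≥ 190·C(z/190, 2) = z(z − 190)/(2·190), giving z² − 190z − 190·164·163 ≤ 0 and hence z ≤ (1/2)[190 + √(36100 + 4·5079080)] = (1/2)[190 + √20352420] ≈ (1/2)(190 + 4511.3656) = 2350.6828.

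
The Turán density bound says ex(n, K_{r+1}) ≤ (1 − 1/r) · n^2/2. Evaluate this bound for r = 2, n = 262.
Turán density bound = (1/2) · 262^2/2 = 17161

Turán's theorem: ex(n, K_{r+1}) is achieved by the complete r-partite Turán graph T(n, r) with parts as balanced as possible, and is at most (1 − 1/r) · n^2/2. For r = 2, n = 262: the density bound is (1/2) · 68644/2 = 17161. Since 2 ∣ 262, the Turán graph T(262, 2) has parts of equal size 131, and its edge count e(T(262, 2)) = 17161 attains the density bound exactly.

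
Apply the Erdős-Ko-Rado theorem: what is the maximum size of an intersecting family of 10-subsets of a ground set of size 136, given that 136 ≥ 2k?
max |F| = C(135, 9) = 31254974939760

The Erdős-Ko-Rado theorem states: for n ≥ 2k, an intersecting family of k-subsets of an n-element set has size at most C(n − 1, k − 1), with equality for 'star' families {A ⊆ [n] : |A| = k, i ∈ A} (fix an element i). For n = 136, k = 10: C(135, 9) = 31254974939760.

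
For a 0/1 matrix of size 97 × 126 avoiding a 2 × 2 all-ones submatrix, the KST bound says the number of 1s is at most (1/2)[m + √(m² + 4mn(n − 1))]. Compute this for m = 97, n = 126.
z(97, 126; 2, 2) ≤ (1/2)[97 + √(97² + 4·97·126·125)] = (1/2)[97 + √6120409] = 1285.473

Kővári–Sós–Turán: let r_1, ..., r_97 be the row sums and z = Σ r_i the total number of 1s. Each pair of columns can share at most one row with both entries 1 (else a 2×2 all-ones block appears), so Σ_i C(r_i, 2) ≤ C(126, 2) = 7875. By convexity Σ_i C(r_i, 2) ≥ 97·C(z/97, 2) = z(z − 97)/(2·97), giving z² − 97z − 97·126·125 ≤ 0 and hence z ≤ (1/2)[97 + √(9409 + 4·1527750)] = (1/2)[97 + √6120409] ≈ (1/2)(97 + 2473.946) = 1285.473.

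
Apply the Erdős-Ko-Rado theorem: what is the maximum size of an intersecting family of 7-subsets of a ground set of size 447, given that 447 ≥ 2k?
max |F| = C(446, 6) = 10568416694199

The Erdős-Ko-Rado theorem states: for n ≥ 2k, an intersecting family of k-subsets of an n-element set has size at most C(n − 1, k − 1), with equality for 'star' families {A ⊆ [n] : |A| = k, i ∈ A} (fix an element i). For n = 447, k = 7: C(446, 6) = 10568416694199.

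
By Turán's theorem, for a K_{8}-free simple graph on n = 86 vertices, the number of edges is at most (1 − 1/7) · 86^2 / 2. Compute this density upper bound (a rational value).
Turán density bound = (6/7) · 86^2/2 = 22188/7 ≈ 3169.7143

Turán's theorem: ex(n, K_{r+1}) is achieved by the complete r-partite Turán graph T(n, r) with parts as balanced as possible, and is at most (1 − 1/r) · n^2/2. For r = 7, n = 86: the density bound is (6/7) · 7396/2 = 22188/7 ≈ 3169.7143. The integer-valued extremum is e(T(86, 7)) = 3169, which is strictly less than the density bound 22188/7 since 7 ∤ 86 (the parts of T(86, 7) cannot all be equal).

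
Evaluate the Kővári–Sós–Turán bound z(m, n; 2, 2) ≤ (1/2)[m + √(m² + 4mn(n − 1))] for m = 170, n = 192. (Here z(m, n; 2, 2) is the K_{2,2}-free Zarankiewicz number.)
z(170, 192; 2, 2) ≤ (1/2)[170 + √(170² + 4·170·192·191)] = (1/2)[170 + √24965860] = 2583.2924

Kővári–Sós–Turán: let r_1, ..., r_170 be the row sums and z = Σ r_i the total number of 1s. Each pair of columns can share at most one row with both entries 1 (else a 2×2 all-ones block appears), so Σ_i C(r_i, 2) ≤ C(192, 2) = 18336. By convexity Σ_i C(r_i, 2) ≥ 170·C(z/170, 2) = z(z − 170)/(2·170), giving z² − 170z − 170·192·191 ≤ 0 and hence z ≤ (1/2)[170 + √(28900 + 4·6234240)] = (1/2)[170 + √24965860] ≈ (1/2)(170 + 4996.5848) = 2583.2924.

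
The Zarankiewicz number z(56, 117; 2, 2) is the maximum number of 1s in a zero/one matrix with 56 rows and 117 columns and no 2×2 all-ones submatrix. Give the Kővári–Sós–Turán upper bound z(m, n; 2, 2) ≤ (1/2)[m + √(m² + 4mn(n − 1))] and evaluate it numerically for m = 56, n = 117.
z(56, 117; 2, 2) ≤ (1/2)[56 + √(56² + 4·56·117·116)] = (1/2)[56 + √3043264] = 900.2477

Kővári–Sós–Turán: let r_1, ..., r_56 be the row sums and z = Σ r_i the total number of 1s. Each pair of columns can share at most one row with both entries 1 (else a 2×2 all-ones block appears), so Σ_i C(r_i, 2) ≤ C(117, 2) = 6786. By convexity Σ_i C(r_i, 2) ≥ 56·C(z/56, 2) = z(z − 56)/(2·56), giving z² − 56z − 56·117·116 ≤ 0 and hence z ≤ (1/2)[56 + √(3136 + 4·760032)] = (1/2)[56 + √3043264] ≈ (1/2)(56 + 1744.4953) = 900.2477.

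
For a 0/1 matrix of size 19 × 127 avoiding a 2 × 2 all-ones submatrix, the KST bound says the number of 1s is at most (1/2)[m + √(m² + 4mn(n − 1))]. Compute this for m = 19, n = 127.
z(19, 127; 2, 2) ≤ (1/2)[19 + √(19² + 4·19·127·126)] = (1/2)[19 + √1216513] = 560.9782

Kővári–Sós–Turán: let r_1, ..., r_19 be the row sums and z = Σ r_i the total number of 1s. Each pair of columns can share at most one row with both entries 1 (else a 2×2 all-ones block appears), so Σ_i C(r_i, 2) ≤ C(127, 2) = 8001. By convexity Σ_i C(r_i, 2) ≥ 19·C(z/19, 2) = z(z − 19)/(2·19), giving z² − 19z − 19·127·126 ≤ 0 and hence z ≤ (1/2)[19 + √(361 + 4·304038)] = (1/2)[19 + √1216513] ≈ (1/2)(19 + 1102.9565) = 560.9782.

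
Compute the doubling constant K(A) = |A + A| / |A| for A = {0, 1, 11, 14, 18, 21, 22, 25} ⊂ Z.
K = |A + A| / |A| = 28/8 = 7/2

Enumerate A + A = {a + b : a, b ∈ A}. With |A| = 8, there are |A|^2 = 64 ordered sum pairs; collecting distinct values, A + A = {0, 1, 2, 11, 12, 14, 15, 18, 19, 21, 22, 23, 25, 26, 28, 29, 32, 33, 35, 36, 39, 40, 42, 43, 44, 46, 47, 50}, so |A + A| = 28. Thus K = 28/8 = 7/2. For comparison, the minimum possible |A + A| over all 8-element sets is 2·8 − 1 = 15 (so min K = 15/8), attained only by arithmetic progressions.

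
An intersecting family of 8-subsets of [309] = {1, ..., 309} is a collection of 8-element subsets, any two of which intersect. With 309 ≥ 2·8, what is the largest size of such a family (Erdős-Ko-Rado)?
max |F| = C(308, 7) = 48708300469488

The Erdős-Ko-Rado theorem states: for n ≥ 2k, an intersecting family of k-subsets of an n-element set has size at most C(n − 1, k − 1), with equality for 'star' families {A ⊆ [n] : |A| = k, i ∈ A} (fix an element i). For n = 309, k = 8: C(308, 7) = 48708300469488.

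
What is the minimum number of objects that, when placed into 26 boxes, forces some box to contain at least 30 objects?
n = (30 − 1)·26 + 1 = 755

By the generalised pigeonhole principle, to guarantee some box contains ≥ r objects we need more than (r − 1) · k objects total. Threshold: n = (r − 1) · k + 1. With r = 30 and k = 26: n = 29 · 26 + 1 = 754 + 1 = 755. For n = 754 = 29 · 26, we can put exactly 29 objects in every box, avoiding 30 in any single one — so 755 is tight.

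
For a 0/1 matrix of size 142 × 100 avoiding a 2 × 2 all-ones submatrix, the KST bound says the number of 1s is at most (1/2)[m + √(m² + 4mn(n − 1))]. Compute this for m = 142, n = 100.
z(142, 100; 2, 2) ≤ (1/2)[142 + √(142² + 4·142·100·99)] = (1/2)[142 + √5643364] = 1258.7883

Kővári–Sós–Turán: let r_1, ..., r_142 be the row sums and z = Σ r_i the total number of 1s. Each pair of columns can share at most one row with both entries 1 (else a 2×2 all-ones block appears), so Σ_i C(r_i, 2) ≤ C(100, 2) = 4950. By convexity Σ_i C(r_i, 2) ≥ 142·C(z/142, 2) = z(z − 142)/(2·142), giving z² − 142z − 142·100·99 ≤ 0 and hence z ≤ (1/2)[142 + √(20164 + 4·1405800)] = (1/2)[142 + √5643364] ≈ (1/2)(142 + 2375.5766) = 1258.7883.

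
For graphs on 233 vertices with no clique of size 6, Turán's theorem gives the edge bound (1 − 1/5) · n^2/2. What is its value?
Turán density bound = (4/5) · 233^2/2 = 108578/5 ≈ 21715.6

Turán's theorem: ex(n, K_{r+1}) is achieved by the complete r-partite Turán graph T(n, r) with parts as balanced as possible, and is at most (1 − 1/r) · n^2/2. For r = 5, n = 233: the density bound is (4/5) · 54289/2 = 108578/5 ≈ 21715.6. The integer-valued extremum is e(T(233, 5)) = 21715, which is strictly less than the density bound 108578/5 since 5 ∤ 233 (the parts of T(233, 5) cannot all be equal).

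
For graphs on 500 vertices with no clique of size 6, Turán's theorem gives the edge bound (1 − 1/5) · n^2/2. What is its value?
Turán density bound = (4/5) · 500^2/2 = 100000

Turán's theorem: ex(n, K_{r+1}) is achieved by the complete r-partite Turán graph T(n, r) with parts as balanced as possible, and is at most (1 − 1/r) · n^2/2. For r = 5, n = 500: the density bound is (4/5) · 250000/2 = 100000. Since 5 ∣ 500, the Turán graph T(500, 5) has parts of equal size 100, and its edge count e(T(500, 5)) = 100000 attains the density bound exactly.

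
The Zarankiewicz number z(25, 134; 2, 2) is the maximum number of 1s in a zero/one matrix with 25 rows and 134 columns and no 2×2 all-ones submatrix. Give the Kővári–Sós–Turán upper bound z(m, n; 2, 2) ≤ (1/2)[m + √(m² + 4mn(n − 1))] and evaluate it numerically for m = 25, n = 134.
z(25, 134; 2, 2) ≤ (1/2)[25 + √(25² + 4·25·134·133)] = (1/2)[25 + √1782825] = 680.1124

Kővári–Sós–Turán: let r_1, ..., r_25 be the row sums and z = Σ r_i the total number of 1s. Each pair of columns can share at most one row with both entries 1 (else a 2×2 all-ones block appears), so Σ_i C(r_i, 2) ≤ C(134, 2) = 8911. By convexity Σ_i C(r_i, 2) ≥ 25·C(z/25, 2) = z(z − 25)/(2·25), giving z² − 25z − 25·134·133 ≤ 0 and hence z ≤ (1/2)[25 + √(625 + 4·445550)] = (1/2)[25 + √1782825] ≈ (1/2)(25 + 1335.2247) = 680.1124.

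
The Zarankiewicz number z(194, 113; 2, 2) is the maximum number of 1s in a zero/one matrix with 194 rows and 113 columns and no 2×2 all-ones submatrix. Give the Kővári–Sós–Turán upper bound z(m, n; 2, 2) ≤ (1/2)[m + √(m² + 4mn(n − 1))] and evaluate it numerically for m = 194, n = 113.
z(194, 113; 2, 2) ≤ (1/2)[194 + √(194² + 4·194·113·112)] = (1/2)[194 + √9858692] = 1666.9277

Kővári–Sós–Turán: let r_1, ..., r_194 be the row sums and z = Σ r_i the total number of 1s. Each pair of columns can share at most one row with both entries 1 (else a 2×2 all-ones block appears), so Σ_i C(r_i, 2) ≤ C(113, 2) = 6328. By convexity Σ_i C(r_i, 2) ≥ 194·C(z/194, 2) = z(z − 194)/(2·194), giving z² − 194z − 194·113·112 ≤ 0 and hence z ≤ (1/2)[194 + √(37636 + 4·2455264)] = (1/2)[194 + √9858692] ≈ (1/2)(194 + 3139.8554) = 1666.9277.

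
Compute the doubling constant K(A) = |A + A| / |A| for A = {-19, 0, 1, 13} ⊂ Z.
K = |A + A| / |A| = 10/4 = 5/2

Enumerate A + A = {a + b : a, b ∈ A}. With |A| = 4, there are |A|^2 = 16 ordered sum pairs; collecting distinct values, A + A = {-38, -19, -18, -6, 0, 1, 2, 13, 14, 26}, so |A + A| = 10. Thus K = 10/4 = 5/2. For comparison, the minimum possible |A + A| over all 4-element sets is 2·4 − 1 = 7 (so min K = 7/4), attained only by arithmetic progressions.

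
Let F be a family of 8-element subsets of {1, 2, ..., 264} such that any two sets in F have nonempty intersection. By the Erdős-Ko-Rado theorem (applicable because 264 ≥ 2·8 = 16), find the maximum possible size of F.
max |F| = C(263, 7) = 15932831090241

The Erdős-Ko-Rado theorem states: for n ≥ 2k, an intersecting family of k-subsets of an n-element set has size at most C(n − 1, k − 1), with equality for 'star' families {A ⊆ [n] : |A| = k, i ∈ A} (fix an element i). For n = 264, k = 8: C(263, 7) = 15932831090241.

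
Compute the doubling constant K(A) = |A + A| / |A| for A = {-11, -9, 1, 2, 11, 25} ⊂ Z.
K = |A + A| / |A| = 20/6 = 10/3

Enumerate A + A = {a + b : a, b ∈ A}. With |A| = 6, there are |A|^2 = 36 ordered sum pairs; collecting distinct values, A + A = {-22, -20, -18, -10, -9, -8, -7, 0, 2, 3, 4, 12, 13, 14, 16, 22, 26, 27, 36, 50}, so |A + A| = 20. Thus K = 20/6 = 10/3. For comparison, the minimum possible |A + A| over all 6-element sets is 2·6 − 1 = 11 (so min K = 11/6), attained only by arithmetic progressions.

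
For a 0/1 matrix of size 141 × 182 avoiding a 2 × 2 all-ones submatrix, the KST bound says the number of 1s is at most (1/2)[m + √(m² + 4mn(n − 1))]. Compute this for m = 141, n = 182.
z(141, 182; 2, 2) ≤ (1/2)[141 + √(141² + 4·141·182·181)] = (1/2)[141 + √18599169] = 2226.8377

Kővári–Sós–Turán: let r_1, ..., r_141 be the row sums and z = Σ r_i the total number of 1s. Each pair of columns can share at most one row with both entries 1 (else a 2×2 all-ones block appears), so Σ_i C(r_i, 2) ≤ C(182, 2) = 16471. By convexity Σ_i C(r_i, 2) ≥ 141·C(z/141, 2) = z(z − 141)/(2·141), giving z² − 141z − 141·182·181 ≤ 0 and hence z ≤ (1/2)[141 + √(19881 + 4·4644822)] = (1/2)[141 + √18599169] ≈ (1/2)(141 + 4312.6754) = 2226.8377.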